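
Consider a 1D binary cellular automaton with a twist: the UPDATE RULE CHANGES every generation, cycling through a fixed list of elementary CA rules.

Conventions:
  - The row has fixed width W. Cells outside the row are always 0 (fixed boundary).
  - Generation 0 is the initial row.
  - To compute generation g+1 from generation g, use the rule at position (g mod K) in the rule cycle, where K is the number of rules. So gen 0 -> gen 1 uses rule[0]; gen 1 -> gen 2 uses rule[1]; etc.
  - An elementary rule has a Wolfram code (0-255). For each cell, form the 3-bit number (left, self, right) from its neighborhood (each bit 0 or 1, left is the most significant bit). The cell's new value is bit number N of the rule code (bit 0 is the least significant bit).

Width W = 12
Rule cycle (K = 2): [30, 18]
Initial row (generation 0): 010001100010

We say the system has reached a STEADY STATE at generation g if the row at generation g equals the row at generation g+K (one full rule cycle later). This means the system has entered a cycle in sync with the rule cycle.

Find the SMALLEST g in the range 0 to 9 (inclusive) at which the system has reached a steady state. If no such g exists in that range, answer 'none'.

Answer: 2

Derivation:
Gen 0: 010001100010
Gen 1 (rule 30): 111011010111
Gen 2 (rule 18): 000000000000
Gen 3 (rule 30): 000000000000
Gen 4 (rule 18): 000000000000
Gen 5 (rule 30): 000000000000
Gen 6 (rule 18): 000000000000
Gen 7 (rule 30): 000000000000
Gen 8 (rule 18): 000000000000
Gen 9 (rule 30): 000000000000
Gen 10 (rule 18): 000000000000
Gen 11 (rule 30): 000000000000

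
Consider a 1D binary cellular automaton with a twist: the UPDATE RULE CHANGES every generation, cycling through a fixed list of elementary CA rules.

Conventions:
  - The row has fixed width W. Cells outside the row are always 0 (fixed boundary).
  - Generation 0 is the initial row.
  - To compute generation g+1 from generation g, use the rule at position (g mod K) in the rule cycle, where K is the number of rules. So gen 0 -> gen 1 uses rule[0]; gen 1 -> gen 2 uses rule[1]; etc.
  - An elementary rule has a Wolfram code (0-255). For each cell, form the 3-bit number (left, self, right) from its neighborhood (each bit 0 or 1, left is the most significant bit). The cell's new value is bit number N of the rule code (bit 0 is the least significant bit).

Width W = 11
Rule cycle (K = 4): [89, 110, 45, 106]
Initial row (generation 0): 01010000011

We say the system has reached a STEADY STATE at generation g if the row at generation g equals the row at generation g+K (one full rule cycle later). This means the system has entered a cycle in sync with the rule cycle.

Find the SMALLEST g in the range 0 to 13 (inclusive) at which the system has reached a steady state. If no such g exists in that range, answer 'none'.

Answer: none

Derivation:
Gen 0: 01010000011
Gen 1 (rule 89): 00001111011
Gen 2 (rule 110): 00011001111
Gen 3 (rule 45): 11010001000
Gen 4 (rule 106): 11100010000
Gen 5 (rule 89): 10111001111
Gen 6 (rule 110): 11101011001
Gen 7 (rule 45): 10011110001
Gen 8 (rule 106): 00110010010
Gen 9 (rule 89): 10111001001
Gen 10 (rule 110): 11101011011
Gen 11 (rule 45): 10011110110
Gen 12 (rule 106): 00110011110
Gen 13 (rule 89): 10111010011
Gen 14 (rule 110): 11101110111
Gen 15 (rule 45): 10011001100
Gen 16 (rule 106): 00111011100
Gen 17 (rule 89): 10101010111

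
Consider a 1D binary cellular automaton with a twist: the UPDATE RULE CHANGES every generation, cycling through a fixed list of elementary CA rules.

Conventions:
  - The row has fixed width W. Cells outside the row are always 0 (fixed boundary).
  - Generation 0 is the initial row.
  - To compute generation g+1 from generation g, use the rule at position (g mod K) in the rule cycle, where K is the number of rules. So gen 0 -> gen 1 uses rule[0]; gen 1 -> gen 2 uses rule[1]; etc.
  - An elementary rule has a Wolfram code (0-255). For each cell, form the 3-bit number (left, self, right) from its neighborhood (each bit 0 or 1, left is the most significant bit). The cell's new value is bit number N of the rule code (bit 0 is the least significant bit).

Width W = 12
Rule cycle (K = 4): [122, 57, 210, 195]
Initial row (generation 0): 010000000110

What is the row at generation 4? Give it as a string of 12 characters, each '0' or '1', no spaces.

Gen 0: 010000000110
Gen 1 (rule 122): 101000001111
Gen 2 (rule 57): 010111101000
Gen 3 (rule 210): 100011100100
Gen 4 (rule 195): 001101101001

Answer: 001101101001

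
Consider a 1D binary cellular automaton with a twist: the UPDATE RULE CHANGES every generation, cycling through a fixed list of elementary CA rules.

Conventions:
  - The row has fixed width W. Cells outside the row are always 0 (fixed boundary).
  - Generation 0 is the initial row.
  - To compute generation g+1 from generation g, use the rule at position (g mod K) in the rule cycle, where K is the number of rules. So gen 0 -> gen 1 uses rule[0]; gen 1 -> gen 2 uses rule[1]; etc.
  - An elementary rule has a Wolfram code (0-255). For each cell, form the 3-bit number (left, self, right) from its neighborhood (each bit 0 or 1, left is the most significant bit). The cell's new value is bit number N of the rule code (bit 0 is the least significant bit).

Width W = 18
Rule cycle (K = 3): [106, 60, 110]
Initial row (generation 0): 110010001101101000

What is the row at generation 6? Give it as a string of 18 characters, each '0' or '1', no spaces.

Gen 0: 110010001101101000
Gen 1 (rule 106): 110100011111110000
Gen 2 (rule 60): 101110010000001000
Gen 3 (rule 110): 111010110000011000
Gen 4 (rule 106): 101101110000111000
Gen 5 (rule 60): 111011001000100100
Gen 6 (rule 110): 101111011001101100

Answer: 101111011001101100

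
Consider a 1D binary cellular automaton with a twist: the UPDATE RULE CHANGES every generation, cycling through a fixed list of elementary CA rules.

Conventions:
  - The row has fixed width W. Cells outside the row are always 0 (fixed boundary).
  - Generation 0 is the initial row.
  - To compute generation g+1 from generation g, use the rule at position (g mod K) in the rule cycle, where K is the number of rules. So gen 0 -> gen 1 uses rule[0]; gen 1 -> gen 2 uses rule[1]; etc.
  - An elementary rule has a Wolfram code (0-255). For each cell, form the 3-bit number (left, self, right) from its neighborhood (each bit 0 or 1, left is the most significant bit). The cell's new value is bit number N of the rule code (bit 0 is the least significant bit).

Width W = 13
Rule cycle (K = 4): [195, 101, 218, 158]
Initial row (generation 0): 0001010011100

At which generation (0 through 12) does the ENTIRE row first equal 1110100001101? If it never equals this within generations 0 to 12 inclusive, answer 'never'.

Answer: 12

Derivation:
Gen 0: 0001010011100
Gen 1 (rule 195): 1110000101101
Gen 2 (rule 101): 0010110110111
Gen 3 (rule 218): 0100110110111
Gen 4 (rule 158): 1111100100110
Gen 5 (rule 195): 0111101001010
Gen 6 (rule 101): 0000111001110
Gen 7 (rule 218): 0001111111111
Gen 8 (rule 158): 0011111111110
Gen 9 (rule 195): 1101111111110
Gen 10 (rule 101): 0110000000010
Gen 11 (rule 218): 1111000000101
Gen 12 (rule 158): 1110100001101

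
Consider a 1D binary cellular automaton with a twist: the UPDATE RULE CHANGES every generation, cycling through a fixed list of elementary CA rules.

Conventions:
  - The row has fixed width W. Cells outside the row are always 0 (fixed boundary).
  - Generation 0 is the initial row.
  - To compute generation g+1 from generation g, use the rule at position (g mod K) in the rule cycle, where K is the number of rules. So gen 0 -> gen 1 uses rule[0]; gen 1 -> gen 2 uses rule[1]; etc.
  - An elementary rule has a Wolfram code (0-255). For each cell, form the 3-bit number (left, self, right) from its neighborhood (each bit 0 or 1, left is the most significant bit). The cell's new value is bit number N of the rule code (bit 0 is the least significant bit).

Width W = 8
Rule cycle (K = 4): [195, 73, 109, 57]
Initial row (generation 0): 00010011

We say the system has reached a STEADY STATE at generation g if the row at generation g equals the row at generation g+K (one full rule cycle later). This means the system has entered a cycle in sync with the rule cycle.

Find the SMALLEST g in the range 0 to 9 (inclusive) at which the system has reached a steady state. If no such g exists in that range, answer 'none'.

Answer: none

Derivation:
Gen 0: 00010011
Gen 1 (rule 195): 11100101
Gen 2 (rule 73): 10100000
Gen 3 (rule 109): 11101111
Gen 4 (rule 57): 10011000
Gen 5 (rule 195): 00101011
Gen 6 (rule 73): 10000011
Gen 7 (rule 109): 10111011
Gen 8 (rule 57): 01100110
Gen 9 (rule 195): 10101010
Gen 10 (rule 73): 00000000
Gen 11 (rule 109): 11111111
Gen 12 (rule 57): 10000000
Gen 13 (rule 195): 00111111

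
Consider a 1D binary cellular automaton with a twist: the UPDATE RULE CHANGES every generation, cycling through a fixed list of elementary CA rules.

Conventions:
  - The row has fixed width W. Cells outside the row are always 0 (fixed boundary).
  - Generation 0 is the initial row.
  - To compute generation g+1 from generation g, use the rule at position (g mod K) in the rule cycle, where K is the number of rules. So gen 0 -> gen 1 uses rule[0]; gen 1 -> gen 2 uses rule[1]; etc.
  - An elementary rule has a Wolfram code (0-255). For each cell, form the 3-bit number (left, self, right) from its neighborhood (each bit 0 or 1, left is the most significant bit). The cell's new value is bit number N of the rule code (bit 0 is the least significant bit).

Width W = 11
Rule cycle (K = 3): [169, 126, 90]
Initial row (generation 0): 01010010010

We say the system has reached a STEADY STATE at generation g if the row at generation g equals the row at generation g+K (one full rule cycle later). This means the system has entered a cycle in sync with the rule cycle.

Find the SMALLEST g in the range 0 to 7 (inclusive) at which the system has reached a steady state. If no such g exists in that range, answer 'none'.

Answer: none

Derivation:
Gen 0: 01010010010
Gen 1 (rule 169): 00100000000
Gen 2 (rule 126): 01110000000
Gen 3 (rule 90): 11011000000
Gen 4 (rule 169): 10110011111
Gen 5 (rule 126): 11111110001
Gen 6 (rule 90): 10000011010
Gen 7 (rule 169): 00111010100
Gen 8 (rule 126): 01101111110
Gen 9 (rule 90): 11101000011
Gen 10 (rule 169): 11010011010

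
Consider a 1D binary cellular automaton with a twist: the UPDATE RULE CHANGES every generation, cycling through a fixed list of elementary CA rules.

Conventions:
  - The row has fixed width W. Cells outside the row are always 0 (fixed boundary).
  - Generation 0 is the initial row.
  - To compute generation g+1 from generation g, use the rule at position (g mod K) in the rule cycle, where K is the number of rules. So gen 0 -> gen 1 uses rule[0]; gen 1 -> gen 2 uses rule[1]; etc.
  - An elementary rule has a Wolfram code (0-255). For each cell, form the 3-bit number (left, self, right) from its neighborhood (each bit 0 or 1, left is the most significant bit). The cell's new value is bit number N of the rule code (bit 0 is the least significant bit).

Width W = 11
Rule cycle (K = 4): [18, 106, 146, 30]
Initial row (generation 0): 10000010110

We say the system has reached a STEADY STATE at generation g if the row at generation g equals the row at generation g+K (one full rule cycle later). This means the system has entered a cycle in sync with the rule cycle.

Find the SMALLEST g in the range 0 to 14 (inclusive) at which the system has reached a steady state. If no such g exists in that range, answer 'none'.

Gen 0: 10000010110
Gen 1 (rule 18): 01000100001
Gen 2 (rule 106): 10001000010
Gen 3 (rule 146): 01010100101
Gen 4 (rule 30): 11010111101
Gen 5 (rule 18): 00000000000
Gen 6 (rule 106): 00000000000
Gen 7 (rule 146): 00000000000
Gen 8 (rule 30): 00000000000
Gen 9 (rule 18): 00000000000
Gen 10 (rule 106): 00000000000
Gen 11 (rule 146): 00000000000
Gen 12 (rule 30): 00000000000
Gen 13 (rule 18): 00000000000
Gen 14 (rule 106): 00000000000
Gen 15 (rule 146): 00000000000
Gen 16 (rule 30): 00000000000
Gen 17 (rule 18): 00000000000
Gen 18 (rule 106): 00000000000

Answer: 5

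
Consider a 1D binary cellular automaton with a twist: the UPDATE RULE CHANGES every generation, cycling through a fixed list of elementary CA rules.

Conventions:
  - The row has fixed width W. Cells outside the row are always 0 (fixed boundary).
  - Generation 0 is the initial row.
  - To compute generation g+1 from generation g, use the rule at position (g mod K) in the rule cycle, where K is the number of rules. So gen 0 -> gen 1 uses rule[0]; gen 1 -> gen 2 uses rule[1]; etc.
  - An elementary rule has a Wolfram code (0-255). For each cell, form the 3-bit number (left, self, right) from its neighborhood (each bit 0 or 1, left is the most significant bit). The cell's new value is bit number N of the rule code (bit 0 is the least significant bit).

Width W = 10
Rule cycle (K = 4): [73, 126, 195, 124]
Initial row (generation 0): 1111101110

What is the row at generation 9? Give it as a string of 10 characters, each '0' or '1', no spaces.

Gen 0: 1111101110
Gen 1 (rule 73): 1000101010
Gen 2 (rule 126): 1101111111
Gen 3 (rule 195): 0100111111
Gen 4 (rule 124): 0110100001
Gen 5 (rule 73): 0110001100
Gen 6 (rule 126): 1111011110
Gen 7 (rule 195): 0111001110
Gen 8 (rule 124): 0101101011
Gen 9 (rule 73): 0001100011

Answer: 0001100011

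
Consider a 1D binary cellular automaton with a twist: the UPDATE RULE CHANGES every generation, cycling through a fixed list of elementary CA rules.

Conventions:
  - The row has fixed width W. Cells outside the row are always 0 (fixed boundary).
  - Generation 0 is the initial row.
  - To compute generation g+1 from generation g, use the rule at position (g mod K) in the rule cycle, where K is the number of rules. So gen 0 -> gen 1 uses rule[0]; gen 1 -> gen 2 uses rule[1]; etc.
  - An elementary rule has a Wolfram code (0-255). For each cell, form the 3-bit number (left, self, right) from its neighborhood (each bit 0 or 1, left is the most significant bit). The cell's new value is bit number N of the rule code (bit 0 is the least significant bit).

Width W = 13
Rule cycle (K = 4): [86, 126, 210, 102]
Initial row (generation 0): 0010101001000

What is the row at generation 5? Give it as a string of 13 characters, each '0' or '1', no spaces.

Gen 0: 0010101001000
Gen 1 (rule 86): 0110101111100
Gen 2 (rule 126): 1111111000110
Gen 3 (rule 210): 0111111101011
Gen 4 (rule 102): 1000000111101
Gen 5 (rule 86): 1100001000101

Answer: 1100001000101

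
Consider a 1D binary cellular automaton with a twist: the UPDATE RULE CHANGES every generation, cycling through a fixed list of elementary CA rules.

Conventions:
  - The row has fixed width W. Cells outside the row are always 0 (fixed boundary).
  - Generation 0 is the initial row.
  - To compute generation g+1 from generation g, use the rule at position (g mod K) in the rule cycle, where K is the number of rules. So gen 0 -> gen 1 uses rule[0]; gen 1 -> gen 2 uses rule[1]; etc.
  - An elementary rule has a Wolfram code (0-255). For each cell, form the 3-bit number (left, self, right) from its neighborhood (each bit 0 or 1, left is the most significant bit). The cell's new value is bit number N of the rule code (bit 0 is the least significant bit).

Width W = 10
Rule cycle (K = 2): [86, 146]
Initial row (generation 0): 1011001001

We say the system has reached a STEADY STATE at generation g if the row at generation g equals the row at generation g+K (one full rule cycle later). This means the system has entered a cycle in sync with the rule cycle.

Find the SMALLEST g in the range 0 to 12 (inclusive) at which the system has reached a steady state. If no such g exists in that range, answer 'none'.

Answer: 8

Derivation:
Gen 0: 1011001001
Gen 1 (rule 86): 1001111111
Gen 2 (rule 146): 0110111110
Gen 3 (rule 86): 1010000011
Gen 4 (rule 146): 0001000100
Gen 5 (rule 86): 0011101110
Gen 6 (rule 146): 0101000101
Gen 7 (rule 86): 1101101101
Gen 8 (rule 146): 0000000000
Gen 9 (rule 86): 0000000000
Gen 10 (rule 146): 0000000000
Gen 11 (rule 86): 0000000000
Gen 12 (rule 146): 0000000000
Gen 13 (rule 86): 0000000000
Gen 14 (rule 146): 0000000000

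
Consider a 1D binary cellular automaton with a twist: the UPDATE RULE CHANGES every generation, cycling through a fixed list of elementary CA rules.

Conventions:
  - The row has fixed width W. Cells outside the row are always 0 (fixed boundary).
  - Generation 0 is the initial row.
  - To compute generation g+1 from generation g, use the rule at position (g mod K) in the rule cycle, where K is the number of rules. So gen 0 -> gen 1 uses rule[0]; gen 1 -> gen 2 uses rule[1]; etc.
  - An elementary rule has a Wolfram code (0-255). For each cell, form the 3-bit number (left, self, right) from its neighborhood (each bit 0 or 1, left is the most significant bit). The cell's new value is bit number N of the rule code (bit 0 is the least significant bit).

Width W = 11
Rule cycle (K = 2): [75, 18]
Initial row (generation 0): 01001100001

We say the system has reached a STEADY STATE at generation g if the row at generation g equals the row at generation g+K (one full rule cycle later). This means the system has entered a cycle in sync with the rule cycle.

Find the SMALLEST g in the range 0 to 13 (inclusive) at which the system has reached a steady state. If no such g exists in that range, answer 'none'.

Gen 0: 01001100001
Gen 1 (rule 75): 10011101110
Gen 2 (rule 18): 01100000001
Gen 3 (rule 75): 11101111110
Gen 4 (rule 18): 00000000001
Gen 5 (rule 75): 11111111110
Gen 6 (rule 18): 00000000001
Gen 7 (rule 75): 11111111110
Gen 8 (rule 18): 00000000001
Gen 9 (rule 75): 11111111110
Gen 10 (rule 18): 00000000001
Gen 11 (rule 75): 11111111110
Gen 12 (rule 18): 00000000001
Gen 13 (rule 75): 11111111110
Gen 14 (rule 18): 00000000001
Gen 15 (rule 75): 11111111110

Answer: 4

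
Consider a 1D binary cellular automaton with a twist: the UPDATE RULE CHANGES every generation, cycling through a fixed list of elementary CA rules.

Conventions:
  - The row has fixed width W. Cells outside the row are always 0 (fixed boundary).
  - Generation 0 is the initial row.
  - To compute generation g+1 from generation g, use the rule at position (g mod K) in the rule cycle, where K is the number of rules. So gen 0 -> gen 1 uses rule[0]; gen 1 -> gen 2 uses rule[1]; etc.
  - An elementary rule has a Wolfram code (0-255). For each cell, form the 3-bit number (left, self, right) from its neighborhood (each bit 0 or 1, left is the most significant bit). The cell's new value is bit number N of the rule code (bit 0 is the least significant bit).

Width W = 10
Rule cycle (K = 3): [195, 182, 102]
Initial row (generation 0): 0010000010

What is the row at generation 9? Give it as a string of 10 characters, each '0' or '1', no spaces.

Answer: 0001011101

Derivation:
Gen 0: 0010000010
Gen 1 (rule 195): 1100111100
Gen 2 (rule 182): 0011011010
Gen 3 (rule 102): 0101101110
Gen 4 (rule 195): 1000100110
Gen 5 (rule 182): 1101111001
Gen 6 (rule 102): 0110001011
Gen 7 (rule 195): 1010110001
Gen 8 (rule 182): 1111001011
Gen 9 (rule 102): 0001011101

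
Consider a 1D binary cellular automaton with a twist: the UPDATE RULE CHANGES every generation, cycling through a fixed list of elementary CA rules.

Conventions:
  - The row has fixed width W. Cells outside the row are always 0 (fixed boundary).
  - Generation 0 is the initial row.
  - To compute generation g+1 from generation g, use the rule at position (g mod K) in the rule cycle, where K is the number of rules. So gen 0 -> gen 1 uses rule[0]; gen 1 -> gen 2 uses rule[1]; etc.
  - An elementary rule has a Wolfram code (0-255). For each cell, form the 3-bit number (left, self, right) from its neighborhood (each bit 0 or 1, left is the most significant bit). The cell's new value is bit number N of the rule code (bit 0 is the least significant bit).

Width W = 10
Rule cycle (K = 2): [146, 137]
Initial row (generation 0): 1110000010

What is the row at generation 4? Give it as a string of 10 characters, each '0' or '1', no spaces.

Answer: 1110000011

Derivation:
Gen 0: 1110000010
Gen 1 (rule 146): 0101000101
Gen 2 (rule 137): 0000010000
Gen 3 (rule 146): 0000101000
Gen 4 (rule 137): 1110000011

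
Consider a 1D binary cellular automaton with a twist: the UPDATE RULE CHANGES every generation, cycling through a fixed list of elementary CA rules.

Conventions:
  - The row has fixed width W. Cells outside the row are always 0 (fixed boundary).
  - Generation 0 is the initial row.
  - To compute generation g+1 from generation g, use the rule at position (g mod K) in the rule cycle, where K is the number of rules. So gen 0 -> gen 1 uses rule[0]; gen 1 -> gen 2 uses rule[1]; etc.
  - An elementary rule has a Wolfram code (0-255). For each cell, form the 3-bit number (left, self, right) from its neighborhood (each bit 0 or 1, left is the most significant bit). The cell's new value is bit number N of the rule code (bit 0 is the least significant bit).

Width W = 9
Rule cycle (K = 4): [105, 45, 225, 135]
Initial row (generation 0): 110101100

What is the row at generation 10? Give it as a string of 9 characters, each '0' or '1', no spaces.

Answer: 100110001

Derivation:
Gen 0: 110101100
Gen 1 (rule 105): 111011101
Gen 2 (rule 45): 100110011
Gen 3 (rule 225): 000010001
Gen 4 (rule 135): 111110111
Gen 5 (rule 105): 100011101
Gen 6 (rule 45): 101010011
Gen 7 (rule 225): 010100001
Gen 8 (rule 135): 110101111
Gen 9 (rule 105): 111011001
Gen 10 (rule 45): 100110001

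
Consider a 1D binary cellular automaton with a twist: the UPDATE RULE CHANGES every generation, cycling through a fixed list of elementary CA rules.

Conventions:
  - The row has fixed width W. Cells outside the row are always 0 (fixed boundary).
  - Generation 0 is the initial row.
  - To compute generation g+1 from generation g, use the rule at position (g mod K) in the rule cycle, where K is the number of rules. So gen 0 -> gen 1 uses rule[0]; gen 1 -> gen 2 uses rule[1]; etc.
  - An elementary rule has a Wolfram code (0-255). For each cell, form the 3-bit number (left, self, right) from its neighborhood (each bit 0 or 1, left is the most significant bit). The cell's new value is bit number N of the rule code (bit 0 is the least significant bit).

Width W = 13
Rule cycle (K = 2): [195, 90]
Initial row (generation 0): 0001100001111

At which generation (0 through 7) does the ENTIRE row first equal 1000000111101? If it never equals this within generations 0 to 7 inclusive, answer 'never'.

Answer: never

Derivation:
Gen 0: 0001100001111
Gen 1 (rule 195): 1110101110111
Gen 2 (rule 90): 1010001010101
Gen 3 (rule 195): 0000110000000
Gen 4 (rule 90): 0001111000000
Gen 5 (rule 195): 1110111011111
Gen 6 (rule 90): 1010101010001
Gen 7 (rule 195): 0000000000110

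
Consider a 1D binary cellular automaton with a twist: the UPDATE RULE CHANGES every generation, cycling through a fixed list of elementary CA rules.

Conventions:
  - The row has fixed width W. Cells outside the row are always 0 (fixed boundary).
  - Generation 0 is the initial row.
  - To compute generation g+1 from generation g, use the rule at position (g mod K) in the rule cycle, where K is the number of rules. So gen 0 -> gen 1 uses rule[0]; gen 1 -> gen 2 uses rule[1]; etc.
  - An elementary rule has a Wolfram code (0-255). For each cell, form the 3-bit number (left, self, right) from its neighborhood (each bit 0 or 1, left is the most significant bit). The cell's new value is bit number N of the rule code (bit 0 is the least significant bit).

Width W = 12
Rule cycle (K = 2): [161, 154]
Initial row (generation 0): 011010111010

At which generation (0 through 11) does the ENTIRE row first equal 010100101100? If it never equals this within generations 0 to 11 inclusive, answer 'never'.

Gen 0: 011010111010
Gen 1 (rule 161): 000101010100
Gen 2 (rule 154): 001000000010
Gen 3 (rule 161): 100011111000
Gen 4 (rule 154): 010111110100
Gen 5 (rule 161): 001011101001
Gen 6 (rule 154): 010011000110
Gen 7 (rule 161): 000000010000
Gen 8 (rule 154): 000000101000
Gen 9 (rule 161): 111110010011
Gen 10 (rule 154): 111101101110
Gen 11 (rule 161): 011010010100

Answer: never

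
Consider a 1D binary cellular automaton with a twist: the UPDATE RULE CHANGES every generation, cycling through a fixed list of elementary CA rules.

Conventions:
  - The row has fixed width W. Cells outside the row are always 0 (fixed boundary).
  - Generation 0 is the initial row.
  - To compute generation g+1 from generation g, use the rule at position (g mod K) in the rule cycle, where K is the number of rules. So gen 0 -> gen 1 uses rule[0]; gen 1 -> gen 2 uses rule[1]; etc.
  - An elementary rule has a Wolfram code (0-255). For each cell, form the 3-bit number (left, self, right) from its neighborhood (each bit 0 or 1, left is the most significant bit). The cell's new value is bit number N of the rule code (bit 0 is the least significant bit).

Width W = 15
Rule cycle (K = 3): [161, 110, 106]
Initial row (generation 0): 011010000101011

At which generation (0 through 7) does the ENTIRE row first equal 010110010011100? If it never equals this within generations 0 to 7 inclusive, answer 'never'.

Answer: never

Derivation:
Gen 0: 011010000101011
Gen 1 (rule 161): 000100110010100
Gen 2 (rule 110): 001101110111100
Gen 3 (rule 106): 011111011100100
Gen 4 (rule 161): 001110101000001
Gen 5 (rule 110): 011011111000011
Gen 6 (rule 106): 111110001000111
Gen 7 (rule 161): 011100100010010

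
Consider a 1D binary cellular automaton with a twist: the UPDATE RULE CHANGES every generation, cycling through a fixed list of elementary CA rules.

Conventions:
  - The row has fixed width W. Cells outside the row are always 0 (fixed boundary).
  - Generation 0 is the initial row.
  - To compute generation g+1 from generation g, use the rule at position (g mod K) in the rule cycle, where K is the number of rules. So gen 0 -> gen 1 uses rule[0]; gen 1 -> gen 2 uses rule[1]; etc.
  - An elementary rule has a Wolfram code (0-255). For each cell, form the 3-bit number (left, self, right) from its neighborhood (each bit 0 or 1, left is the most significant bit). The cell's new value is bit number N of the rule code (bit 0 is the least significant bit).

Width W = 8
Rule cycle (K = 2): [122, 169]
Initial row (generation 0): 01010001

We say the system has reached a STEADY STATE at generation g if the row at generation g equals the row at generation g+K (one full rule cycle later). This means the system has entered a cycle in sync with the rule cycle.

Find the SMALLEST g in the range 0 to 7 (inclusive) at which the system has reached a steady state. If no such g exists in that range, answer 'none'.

Gen 0: 01010001
Gen 1 (rule 122): 10101010
Gen 2 (rule 169): 01010100
Gen 3 (rule 122): 10101010
Gen 4 (rule 169): 01010100
Gen 5 (rule 122): 10101010
Gen 6 (rule 169): 01010100
Gen 7 (rule 122): 10101010
Gen 8 (rule 169): 01010100
Gen 9 (rule 122): 10101010

Answer: 1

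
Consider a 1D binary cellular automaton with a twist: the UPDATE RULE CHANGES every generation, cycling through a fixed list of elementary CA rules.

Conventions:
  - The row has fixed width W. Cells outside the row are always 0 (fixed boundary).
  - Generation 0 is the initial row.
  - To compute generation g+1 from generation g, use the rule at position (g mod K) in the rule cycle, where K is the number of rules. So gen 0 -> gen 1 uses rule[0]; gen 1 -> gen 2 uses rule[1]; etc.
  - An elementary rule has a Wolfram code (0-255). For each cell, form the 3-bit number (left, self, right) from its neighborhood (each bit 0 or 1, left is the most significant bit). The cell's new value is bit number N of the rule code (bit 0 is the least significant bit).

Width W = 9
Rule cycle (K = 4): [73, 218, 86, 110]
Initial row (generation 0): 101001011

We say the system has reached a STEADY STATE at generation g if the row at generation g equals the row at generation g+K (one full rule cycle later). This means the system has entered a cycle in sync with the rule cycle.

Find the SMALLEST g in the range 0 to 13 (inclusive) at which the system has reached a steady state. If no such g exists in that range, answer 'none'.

Gen 0: 101001011
Gen 1 (rule 73): 000000011
Gen 2 (rule 218): 000000111
Gen 3 (rule 86): 000001001
Gen 4 (rule 110): 000011011
Gen 5 (rule 73): 111011011
Gen 6 (rule 218): 111011011
Gen 7 (rule 86): 001001001
Gen 8 (rule 110): 011011011
Gen 9 (rule 73): 011011011
Gen 10 (rule 218): 111011011
Gen 11 (rule 86): 001001001
Gen 12 (rule 110): 011011011
Gen 13 (rule 73): 011011011
Gen 14 (rule 218): 111011011
Gen 15 (rule 86): 001001001
Gen 16 (rule 110): 011011011
Gen 17 (rule 73): 011011011

Answer: 6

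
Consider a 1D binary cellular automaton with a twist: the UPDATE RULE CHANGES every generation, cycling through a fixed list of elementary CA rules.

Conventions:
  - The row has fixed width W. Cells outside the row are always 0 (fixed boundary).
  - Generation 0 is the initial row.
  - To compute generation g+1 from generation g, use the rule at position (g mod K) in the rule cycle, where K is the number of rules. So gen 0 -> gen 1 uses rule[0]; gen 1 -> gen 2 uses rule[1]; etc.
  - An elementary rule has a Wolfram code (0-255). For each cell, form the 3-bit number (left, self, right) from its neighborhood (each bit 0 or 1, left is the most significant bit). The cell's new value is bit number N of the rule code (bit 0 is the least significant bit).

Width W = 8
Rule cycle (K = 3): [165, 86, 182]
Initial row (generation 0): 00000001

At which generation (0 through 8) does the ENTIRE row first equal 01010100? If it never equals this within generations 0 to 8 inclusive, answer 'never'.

Answer: 6

Derivation:
Gen 0: 00000001
Gen 1 (rule 165): 11111101
Gen 2 (rule 86): 00000101
Gen 3 (rule 182): 00001111
Gen 4 (rule 165): 11100110
Gen 5 (rule 86): 00111011
Gen 6 (rule 182): 01010100
Gen 7 (rule 165): 01111101
Gen 8 (rule 86): 10000101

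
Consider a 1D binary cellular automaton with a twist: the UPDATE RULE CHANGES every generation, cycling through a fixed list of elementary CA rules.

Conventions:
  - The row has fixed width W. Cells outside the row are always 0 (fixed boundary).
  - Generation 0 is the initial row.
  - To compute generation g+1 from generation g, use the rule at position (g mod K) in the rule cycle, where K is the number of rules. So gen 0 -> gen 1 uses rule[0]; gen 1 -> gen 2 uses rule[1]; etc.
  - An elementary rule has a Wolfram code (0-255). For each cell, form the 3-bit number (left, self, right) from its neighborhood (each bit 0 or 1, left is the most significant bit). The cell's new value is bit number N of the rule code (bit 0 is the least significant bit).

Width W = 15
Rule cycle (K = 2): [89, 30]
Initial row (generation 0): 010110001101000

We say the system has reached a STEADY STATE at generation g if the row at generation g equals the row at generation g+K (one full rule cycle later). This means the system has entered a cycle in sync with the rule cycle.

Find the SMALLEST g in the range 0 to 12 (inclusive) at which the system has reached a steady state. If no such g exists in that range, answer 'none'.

Answer: none

Derivation:
Gen 0: 010110001101000
Gen 1 (rule 89): 000111101100111
Gen 2 (rule 30): 001100001011100
Gen 3 (rule 89): 101111100010111
Gen 4 (rule 30): 101000010110100
Gen 5 (rule 89): 000111000110011
Gen 6 (rule 30): 001100101101110
Gen 7 (rule 89): 101110001101011
Gen 8 (rule 30): 101001011001010
Gen 9 (rule 89): 000100011100001
Gen 10 (rule 30): 001110110010011
Gen 11 (rule 89): 101010111001011
Gen 12 (rule 30): 101010100111010
Gen 13 (rule 89): 000000010101001
Gen 14 (rule 30): 000000110101111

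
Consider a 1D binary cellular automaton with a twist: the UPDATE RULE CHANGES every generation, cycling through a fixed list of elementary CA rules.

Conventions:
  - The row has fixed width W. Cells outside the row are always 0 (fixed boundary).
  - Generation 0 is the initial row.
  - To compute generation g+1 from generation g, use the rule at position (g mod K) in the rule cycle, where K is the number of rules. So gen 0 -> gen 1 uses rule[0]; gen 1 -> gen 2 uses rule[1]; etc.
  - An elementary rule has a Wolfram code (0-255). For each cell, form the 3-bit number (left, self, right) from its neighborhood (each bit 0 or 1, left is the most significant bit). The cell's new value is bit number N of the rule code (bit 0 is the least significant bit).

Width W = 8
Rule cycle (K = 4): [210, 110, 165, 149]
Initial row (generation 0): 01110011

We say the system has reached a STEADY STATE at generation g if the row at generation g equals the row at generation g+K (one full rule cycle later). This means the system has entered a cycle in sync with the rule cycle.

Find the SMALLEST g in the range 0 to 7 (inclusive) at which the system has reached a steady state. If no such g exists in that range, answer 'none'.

Gen 0: 01110011
Gen 1 (rule 210): 10111101
Gen 2 (rule 110): 11100111
Gen 3 (rule 165): 01000010
Gen 4 (rule 149): 01111011
Gen 5 (rule 210): 10111001
Gen 6 (rule 110): 11101011
Gen 7 (rule 165): 01011100
Gen 8 (rule 149): 01001011
Gen 9 (rule 210): 10110001
Gen 10 (rule 110): 11110011
Gen 11 (rule 165): 01100000

Answer: none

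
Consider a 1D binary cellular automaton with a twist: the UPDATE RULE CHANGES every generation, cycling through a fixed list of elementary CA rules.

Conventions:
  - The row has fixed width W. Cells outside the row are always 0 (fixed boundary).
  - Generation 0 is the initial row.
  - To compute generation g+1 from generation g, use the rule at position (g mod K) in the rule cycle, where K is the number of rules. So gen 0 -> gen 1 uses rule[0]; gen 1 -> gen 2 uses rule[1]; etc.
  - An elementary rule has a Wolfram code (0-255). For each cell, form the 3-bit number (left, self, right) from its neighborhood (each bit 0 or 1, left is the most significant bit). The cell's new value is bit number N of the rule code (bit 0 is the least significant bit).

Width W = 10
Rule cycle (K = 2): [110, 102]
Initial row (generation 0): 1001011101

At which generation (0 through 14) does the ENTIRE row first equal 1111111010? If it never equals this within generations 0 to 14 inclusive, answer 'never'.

Gen 0: 1001011101
Gen 1 (rule 110): 1011110111
Gen 2 (rule 102): 1100011001
Gen 3 (rule 110): 1100111011
Gen 4 (rule 102): 0101001101
Gen 5 (rule 110): 1111011111
Gen 6 (rule 102): 0001100001
Gen 7 (rule 110): 0011100011
Gen 8 (rule 102): 0100100101
Gen 9 (rule 110): 1101101111
Gen 10 (rule 102): 0110110001
Gen 11 (rule 110): 1111110011
Gen 12 (rule 102): 0000010101
Gen 13 (rule 110): 0000111111
Gen 14 (rule 102): 0001000001

Answer: never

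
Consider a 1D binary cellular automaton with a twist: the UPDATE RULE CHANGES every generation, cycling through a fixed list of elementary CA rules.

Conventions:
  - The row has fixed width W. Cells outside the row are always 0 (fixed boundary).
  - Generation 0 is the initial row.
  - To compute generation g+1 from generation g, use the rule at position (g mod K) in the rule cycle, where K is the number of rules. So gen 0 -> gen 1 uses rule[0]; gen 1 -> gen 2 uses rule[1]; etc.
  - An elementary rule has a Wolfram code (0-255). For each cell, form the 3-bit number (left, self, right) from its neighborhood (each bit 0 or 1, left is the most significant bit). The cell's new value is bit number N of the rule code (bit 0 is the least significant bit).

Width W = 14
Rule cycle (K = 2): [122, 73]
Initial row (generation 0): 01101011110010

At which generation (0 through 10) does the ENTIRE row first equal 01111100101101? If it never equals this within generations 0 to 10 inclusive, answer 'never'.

Gen 0: 01101011110010
Gen 1 (rule 122): 11110110011101
Gen 2 (rule 73): 10010110010100
Gen 3 (rule 122): 01101111101010
Gen 4 (rule 73): 01101000100000
Gen 5 (rule 122): 11110101010000
Gen 6 (rule 73): 10010000000111
Gen 7 (rule 122): 01101000001101
Gen 8 (rule 73): 01100011101100
Gen 9 (rule 122): 11110110111110
Gen 10 (rule 73): 10010110100010

Answer: never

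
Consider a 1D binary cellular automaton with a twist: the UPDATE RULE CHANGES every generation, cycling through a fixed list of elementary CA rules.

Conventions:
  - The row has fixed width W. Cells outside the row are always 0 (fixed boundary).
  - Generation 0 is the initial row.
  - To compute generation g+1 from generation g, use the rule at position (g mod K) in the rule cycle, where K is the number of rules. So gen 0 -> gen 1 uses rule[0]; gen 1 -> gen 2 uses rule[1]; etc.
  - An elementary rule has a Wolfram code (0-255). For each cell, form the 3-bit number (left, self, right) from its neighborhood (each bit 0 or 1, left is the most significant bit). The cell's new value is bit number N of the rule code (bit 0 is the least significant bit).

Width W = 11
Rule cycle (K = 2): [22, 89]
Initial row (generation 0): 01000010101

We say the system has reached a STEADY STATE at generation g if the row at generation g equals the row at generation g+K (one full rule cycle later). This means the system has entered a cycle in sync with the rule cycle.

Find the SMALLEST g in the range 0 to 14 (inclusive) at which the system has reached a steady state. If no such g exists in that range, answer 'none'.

Gen 0: 01000010101
Gen 1 (rule 22): 11100110101
Gen 2 (rule 89): 10110110000
Gen 3 (rule 22): 10000001000
Gen 4 (rule 89): 01111100111
Gen 5 (rule 22): 10000011000
Gen 6 (rule 89): 01111011111
Gen 7 (rule 22): 10000000000
Gen 8 (rule 89): 01111111111
Gen 9 (rule 22): 10000000000
Gen 10 (rule 89): 01111111111
Gen 11 (rule 22): 10000000000
Gen 12 (rule 89): 01111111111
Gen 13 (rule 22): 10000000000
Gen 14 (rule 89): 01111111111
Gen 15 (rule 22): 10000000000
Gen 16 (rule 89): 01111111111

Answer: 7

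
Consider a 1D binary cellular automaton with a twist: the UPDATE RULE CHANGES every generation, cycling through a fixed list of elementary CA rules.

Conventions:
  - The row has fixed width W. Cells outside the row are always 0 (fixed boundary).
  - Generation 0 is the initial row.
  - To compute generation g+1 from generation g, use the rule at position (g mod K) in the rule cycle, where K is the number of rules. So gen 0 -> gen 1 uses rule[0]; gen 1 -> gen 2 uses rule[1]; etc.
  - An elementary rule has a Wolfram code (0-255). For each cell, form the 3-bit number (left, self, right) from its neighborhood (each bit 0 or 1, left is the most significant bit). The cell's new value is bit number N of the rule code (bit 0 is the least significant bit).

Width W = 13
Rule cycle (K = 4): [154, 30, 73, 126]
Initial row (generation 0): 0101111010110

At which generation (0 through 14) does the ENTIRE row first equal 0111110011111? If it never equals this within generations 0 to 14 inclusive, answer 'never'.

Gen 0: 0101111010110
Gen 1 (rule 154): 1001110000101
Gen 2 (rule 30): 1111001001101
Gen 3 (rule 73): 1001000001100
Gen 4 (rule 126): 1111100011110
Gen 5 (rule 154): 1111010111101
Gen 6 (rule 30): 1000010100001
Gen 7 (rule 73): 0011000001100
Gen 8 (rule 126): 0111100011110
Gen 9 (rule 154): 1111010111101
Gen 10 (rule 30): 1000010100001
Gen 11 (rule 73): 0011000001100
Gen 12 (rule 126): 0111100011110
Gen 13 (rule 154): 1111010111101
Gen 14 (rule 30): 1000010100001

Answer: never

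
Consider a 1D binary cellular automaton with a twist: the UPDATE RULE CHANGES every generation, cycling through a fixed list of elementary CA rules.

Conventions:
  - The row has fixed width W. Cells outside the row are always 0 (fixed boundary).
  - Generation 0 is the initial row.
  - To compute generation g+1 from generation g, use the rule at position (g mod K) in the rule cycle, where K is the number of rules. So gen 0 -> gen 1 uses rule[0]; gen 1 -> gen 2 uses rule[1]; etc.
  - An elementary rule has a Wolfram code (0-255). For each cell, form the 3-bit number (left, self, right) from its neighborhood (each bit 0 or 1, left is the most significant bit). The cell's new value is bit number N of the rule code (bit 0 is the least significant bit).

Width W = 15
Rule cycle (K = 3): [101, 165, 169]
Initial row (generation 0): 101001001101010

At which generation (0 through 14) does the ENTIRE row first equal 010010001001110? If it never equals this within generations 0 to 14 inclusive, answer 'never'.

Answer: never

Derivation:
Gen 0: 101001001101010
Gen 1 (rule 101): 111001000111110
Gen 2 (rule 165): 010001010011100
Gen 3 (rule 169): 000100100011001
Gen 4 (rule 101): 110100101001001
Gen 5 (rule 165): 001100111001001
Gen 6 (rule 169): 101000110000000
Gen 7 (rule 101): 111010010111111
Gen 8 (rule 165): 010110011011110
Gen 9 (rule 169): 001100010111100
Gen 10 (rule 101): 100101011000101
Gen 11 (rule 165): 100111100010111
Gen 12 (rule 169): 000111001001110
Gen 13 (rule 101): 110001001000010
Gen 14 (rule 165): 000101001011010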